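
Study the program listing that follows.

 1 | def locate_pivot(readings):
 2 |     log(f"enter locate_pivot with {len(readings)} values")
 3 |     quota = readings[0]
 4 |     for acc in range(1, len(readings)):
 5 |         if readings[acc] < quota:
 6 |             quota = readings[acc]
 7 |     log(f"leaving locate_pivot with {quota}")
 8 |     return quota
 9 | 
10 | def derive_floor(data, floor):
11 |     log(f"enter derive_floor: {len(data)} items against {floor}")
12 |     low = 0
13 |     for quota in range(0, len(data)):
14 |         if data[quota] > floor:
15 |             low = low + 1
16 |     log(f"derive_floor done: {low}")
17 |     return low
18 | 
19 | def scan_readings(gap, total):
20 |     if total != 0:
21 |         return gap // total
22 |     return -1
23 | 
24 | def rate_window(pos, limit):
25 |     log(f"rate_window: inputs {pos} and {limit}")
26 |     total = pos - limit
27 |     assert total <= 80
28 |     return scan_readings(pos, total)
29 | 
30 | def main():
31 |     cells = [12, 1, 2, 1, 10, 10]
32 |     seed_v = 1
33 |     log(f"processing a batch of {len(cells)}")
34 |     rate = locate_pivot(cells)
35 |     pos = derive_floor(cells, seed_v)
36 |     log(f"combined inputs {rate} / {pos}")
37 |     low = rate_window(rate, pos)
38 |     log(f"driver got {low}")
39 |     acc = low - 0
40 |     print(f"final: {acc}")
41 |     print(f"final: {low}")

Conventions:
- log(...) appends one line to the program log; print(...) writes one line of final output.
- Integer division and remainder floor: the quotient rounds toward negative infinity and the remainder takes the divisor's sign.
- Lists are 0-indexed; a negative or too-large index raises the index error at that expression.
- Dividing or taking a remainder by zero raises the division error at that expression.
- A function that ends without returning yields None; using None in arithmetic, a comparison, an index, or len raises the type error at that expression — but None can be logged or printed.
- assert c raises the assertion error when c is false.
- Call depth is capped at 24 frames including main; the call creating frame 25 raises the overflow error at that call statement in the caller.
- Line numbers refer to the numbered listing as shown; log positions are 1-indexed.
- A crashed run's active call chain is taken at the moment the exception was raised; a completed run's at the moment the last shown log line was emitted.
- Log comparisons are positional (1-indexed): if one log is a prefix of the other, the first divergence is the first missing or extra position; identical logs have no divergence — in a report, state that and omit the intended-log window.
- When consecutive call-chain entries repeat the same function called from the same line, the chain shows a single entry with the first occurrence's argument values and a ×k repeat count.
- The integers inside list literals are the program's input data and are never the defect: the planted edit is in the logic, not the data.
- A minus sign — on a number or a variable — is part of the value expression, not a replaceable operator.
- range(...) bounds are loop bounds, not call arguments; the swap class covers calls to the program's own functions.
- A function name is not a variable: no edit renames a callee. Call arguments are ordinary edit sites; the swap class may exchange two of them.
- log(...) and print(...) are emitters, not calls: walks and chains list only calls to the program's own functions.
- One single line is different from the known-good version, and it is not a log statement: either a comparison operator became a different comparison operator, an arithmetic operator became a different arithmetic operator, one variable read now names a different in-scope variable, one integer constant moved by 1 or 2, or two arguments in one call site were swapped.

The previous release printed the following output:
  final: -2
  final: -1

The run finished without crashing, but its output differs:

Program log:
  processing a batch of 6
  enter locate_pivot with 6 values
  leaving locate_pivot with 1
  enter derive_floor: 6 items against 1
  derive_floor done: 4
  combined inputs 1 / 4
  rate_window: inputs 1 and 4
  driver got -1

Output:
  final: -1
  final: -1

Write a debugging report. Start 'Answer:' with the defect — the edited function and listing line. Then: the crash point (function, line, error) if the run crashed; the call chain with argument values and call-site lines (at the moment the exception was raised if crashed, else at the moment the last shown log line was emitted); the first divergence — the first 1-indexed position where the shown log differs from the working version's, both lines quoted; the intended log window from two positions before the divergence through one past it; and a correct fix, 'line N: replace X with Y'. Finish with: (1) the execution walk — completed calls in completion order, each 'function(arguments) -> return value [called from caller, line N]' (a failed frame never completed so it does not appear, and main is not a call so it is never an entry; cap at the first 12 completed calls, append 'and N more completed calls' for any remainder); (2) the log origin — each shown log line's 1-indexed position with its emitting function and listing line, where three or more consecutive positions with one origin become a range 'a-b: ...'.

Answer: the defect is in main at line 39.
The tell: The logs agree in full; only the final output differs.
Call chain: main.
First divergence: there is none — every log position agrees.
Execution walk:
  locate_pivot([12, 1, 2, 1, 10, 10]) -> 1  [called from main, line 34]
  derive_floor([12, 1, 2, 1, 10, 10], 1) -> 4  [called from main, line 35]
  scan_readings(1, -3) -> -1  [called from rate_window, line 28]
  rate_window(1, 4) -> -1  [called from main, line 37]
Origin of each log line:
  1: emitted by main (line 33)
  2: emitted by locate_pivot (line 2)
  3: emitted by locate_pivot (line 7)
  4: emitted by derive_floor (line 11)
  5: emitted by derive_floor (line 16)
  6: emitted by main (line 36)
  7: emitted by rate_window (line 25)
  8: emitted by main (line 38)
A correct fix: line 39: replace `0` with `1`.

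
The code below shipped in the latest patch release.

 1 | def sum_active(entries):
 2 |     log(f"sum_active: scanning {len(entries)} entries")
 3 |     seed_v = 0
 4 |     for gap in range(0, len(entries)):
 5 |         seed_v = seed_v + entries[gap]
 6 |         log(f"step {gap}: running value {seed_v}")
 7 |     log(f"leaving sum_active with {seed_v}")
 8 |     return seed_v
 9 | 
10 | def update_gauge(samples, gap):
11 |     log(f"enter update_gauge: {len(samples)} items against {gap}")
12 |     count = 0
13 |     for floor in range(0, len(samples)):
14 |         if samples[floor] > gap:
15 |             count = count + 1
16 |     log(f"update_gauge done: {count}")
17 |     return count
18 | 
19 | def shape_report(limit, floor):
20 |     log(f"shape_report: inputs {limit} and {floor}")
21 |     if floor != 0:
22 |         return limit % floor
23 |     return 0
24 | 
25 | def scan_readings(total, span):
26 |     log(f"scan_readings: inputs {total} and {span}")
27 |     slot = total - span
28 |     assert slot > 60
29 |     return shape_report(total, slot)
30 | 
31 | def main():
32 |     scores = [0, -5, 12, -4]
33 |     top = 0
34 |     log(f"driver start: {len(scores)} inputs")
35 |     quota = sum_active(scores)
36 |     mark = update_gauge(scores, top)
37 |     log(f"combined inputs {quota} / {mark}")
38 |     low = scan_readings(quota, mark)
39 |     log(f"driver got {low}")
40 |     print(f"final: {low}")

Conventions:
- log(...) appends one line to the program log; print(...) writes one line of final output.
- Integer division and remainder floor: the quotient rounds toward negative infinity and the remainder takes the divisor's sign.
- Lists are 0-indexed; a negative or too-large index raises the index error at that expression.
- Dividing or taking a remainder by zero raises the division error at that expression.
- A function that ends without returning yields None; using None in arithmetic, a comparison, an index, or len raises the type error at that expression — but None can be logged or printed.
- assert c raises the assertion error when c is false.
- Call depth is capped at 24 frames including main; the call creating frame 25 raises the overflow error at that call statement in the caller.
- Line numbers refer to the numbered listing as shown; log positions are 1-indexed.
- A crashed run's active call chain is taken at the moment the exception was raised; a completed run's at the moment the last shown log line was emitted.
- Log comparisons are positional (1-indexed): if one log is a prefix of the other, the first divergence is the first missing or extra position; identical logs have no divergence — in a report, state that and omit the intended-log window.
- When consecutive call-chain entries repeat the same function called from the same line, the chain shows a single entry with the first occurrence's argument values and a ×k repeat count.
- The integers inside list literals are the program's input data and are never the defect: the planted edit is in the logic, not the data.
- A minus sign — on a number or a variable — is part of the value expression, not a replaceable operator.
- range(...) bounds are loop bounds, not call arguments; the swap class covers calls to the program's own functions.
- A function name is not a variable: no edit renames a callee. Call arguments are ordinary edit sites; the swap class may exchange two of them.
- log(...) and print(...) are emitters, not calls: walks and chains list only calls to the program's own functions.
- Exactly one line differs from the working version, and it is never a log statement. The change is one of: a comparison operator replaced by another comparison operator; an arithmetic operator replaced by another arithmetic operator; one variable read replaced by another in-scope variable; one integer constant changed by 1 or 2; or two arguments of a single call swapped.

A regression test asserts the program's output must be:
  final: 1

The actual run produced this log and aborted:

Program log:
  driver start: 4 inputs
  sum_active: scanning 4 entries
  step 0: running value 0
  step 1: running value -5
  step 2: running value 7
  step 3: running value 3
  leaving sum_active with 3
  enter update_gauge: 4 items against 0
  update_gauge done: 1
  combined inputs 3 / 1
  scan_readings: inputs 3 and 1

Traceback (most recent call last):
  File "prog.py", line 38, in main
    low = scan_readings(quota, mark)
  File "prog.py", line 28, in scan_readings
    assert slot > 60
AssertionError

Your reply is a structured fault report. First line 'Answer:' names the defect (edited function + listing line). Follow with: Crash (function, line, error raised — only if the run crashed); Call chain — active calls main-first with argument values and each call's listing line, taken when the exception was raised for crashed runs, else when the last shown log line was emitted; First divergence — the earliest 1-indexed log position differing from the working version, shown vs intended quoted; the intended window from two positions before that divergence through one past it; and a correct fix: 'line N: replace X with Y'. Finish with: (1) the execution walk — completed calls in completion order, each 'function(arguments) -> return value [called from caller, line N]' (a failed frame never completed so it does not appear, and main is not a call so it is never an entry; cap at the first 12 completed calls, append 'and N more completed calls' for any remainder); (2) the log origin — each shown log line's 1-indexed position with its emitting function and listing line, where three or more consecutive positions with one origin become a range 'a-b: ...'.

Answer: the defect is in scan_readings at line 28.
Key fact: Only 11 log lines were emitted before the run died; the intended continuation was 'shape_report: inputs 3 and 2'.
Crash: scan_readings, line 28, AssertionError.
Call chain: main -> scan_readings(3, 1) (called at line 38).
First divergence: position 12; the shown log stops at 11 lines while the working version next logs 'shape_report: inputs 3 and 2'.
Intended log window:
  10: combined inputs 3 / 1
  11: scan_readings: inputs 3 and 1
  12: shape_report: inputs 3 and 2
  13: driver got 1
Execution walk:
  sum_active([0, -5, 12, -4]) -> 3  [called from main, line 35]
  update_gauge([0, -5, 12, -4], 0) -> 1  [called from main, line 36]
Log line origins:
  1: logged in main at line 34
  2: logged in sum_active at line 2
  3-6: logged in sum_active at line 6
  7: logged in sum_active at line 7
  8: logged in update_gauge at line 11
  9: logged in update_gauge at line 16
  10: logged in main at line 37
  11: logged in scan_readings at line 26
A correct fix: line 28: replace `>` with `<=`.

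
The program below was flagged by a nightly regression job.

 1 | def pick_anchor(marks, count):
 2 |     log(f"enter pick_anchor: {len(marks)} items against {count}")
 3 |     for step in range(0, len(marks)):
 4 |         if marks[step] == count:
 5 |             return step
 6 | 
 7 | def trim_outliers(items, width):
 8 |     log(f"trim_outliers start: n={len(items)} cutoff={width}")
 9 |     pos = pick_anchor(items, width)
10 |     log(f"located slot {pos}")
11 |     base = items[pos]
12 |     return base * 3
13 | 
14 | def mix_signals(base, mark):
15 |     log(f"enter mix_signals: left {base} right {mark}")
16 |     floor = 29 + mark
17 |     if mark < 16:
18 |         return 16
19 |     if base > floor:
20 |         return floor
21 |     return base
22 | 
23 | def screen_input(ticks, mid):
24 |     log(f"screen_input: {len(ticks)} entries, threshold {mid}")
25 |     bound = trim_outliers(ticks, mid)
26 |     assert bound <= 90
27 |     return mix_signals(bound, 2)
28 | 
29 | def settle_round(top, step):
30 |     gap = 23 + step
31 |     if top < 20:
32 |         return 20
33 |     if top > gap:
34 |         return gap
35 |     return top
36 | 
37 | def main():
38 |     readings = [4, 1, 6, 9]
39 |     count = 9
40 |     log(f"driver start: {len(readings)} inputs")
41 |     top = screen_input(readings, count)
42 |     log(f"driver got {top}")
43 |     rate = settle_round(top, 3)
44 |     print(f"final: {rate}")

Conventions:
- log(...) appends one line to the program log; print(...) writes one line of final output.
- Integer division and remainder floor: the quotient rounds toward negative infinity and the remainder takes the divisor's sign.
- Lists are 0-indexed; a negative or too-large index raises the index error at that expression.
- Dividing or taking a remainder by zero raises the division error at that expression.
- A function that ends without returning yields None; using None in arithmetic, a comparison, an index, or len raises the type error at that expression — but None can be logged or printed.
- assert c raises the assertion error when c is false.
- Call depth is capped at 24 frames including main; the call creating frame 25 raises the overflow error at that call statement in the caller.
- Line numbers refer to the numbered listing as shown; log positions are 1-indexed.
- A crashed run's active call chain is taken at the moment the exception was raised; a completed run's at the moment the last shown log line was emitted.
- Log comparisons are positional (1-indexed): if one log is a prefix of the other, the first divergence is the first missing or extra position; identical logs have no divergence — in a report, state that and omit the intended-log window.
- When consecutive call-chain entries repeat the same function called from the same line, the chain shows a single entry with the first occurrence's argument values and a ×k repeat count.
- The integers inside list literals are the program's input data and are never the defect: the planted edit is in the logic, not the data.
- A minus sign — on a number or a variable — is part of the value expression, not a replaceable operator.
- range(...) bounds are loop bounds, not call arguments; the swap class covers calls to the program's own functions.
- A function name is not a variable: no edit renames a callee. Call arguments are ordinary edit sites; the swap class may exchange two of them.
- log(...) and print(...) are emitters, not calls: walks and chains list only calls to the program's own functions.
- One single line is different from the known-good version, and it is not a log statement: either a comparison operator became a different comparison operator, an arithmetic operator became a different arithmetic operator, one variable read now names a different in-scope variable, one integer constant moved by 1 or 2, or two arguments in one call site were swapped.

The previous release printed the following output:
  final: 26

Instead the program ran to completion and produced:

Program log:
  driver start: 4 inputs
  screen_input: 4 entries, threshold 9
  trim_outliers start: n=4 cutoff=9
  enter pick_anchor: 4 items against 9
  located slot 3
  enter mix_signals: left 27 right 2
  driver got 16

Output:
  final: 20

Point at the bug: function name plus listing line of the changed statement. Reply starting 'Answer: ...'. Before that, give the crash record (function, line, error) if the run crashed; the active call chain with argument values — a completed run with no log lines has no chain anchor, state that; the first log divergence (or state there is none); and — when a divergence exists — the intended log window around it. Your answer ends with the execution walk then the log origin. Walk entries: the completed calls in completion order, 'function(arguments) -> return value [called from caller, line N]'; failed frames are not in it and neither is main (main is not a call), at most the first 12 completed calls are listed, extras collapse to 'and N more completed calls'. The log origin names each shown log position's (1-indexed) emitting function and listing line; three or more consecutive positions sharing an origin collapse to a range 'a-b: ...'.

Answer: the defect is in mix_signals at line 17.
Key fact: Position 7 is the first bad log line: 'driver got 16' should read 'driver got 27'.
Call chain: main.
First divergence: at position 7 the run shows 'driver got 16' where the working version logs 'driver got 27'.
Intended log window:
  5: located slot 3
  6: enter mix_signals: left 27 right 2
  7: driver got 27
Execution walk:
  pick_anchor([4, 1, 6, 9], 9) -> 3  [called from trim_outliers, line 9]
  trim_outliers([4, 1, 6, 9], 9) -> 27  [called from screen_input, line 25]
  mix_signals(27, 2) -> 16  [called from screen_input, line 27]
  screen_input([4, 1, 6, 9], 9) -> 16  [called from main, line 41]
  settle_round(16, 3) -> 20  [called from main, line 43]
Log origins:
  1: from main, line 40
  2: from screen_input, line 24
  3: from trim_outliers, line 8
  4: from pick_anchor, line 2
  5: from trim_outliers, line 10
  6: from mix_signals, line 15
  7: from main, line 42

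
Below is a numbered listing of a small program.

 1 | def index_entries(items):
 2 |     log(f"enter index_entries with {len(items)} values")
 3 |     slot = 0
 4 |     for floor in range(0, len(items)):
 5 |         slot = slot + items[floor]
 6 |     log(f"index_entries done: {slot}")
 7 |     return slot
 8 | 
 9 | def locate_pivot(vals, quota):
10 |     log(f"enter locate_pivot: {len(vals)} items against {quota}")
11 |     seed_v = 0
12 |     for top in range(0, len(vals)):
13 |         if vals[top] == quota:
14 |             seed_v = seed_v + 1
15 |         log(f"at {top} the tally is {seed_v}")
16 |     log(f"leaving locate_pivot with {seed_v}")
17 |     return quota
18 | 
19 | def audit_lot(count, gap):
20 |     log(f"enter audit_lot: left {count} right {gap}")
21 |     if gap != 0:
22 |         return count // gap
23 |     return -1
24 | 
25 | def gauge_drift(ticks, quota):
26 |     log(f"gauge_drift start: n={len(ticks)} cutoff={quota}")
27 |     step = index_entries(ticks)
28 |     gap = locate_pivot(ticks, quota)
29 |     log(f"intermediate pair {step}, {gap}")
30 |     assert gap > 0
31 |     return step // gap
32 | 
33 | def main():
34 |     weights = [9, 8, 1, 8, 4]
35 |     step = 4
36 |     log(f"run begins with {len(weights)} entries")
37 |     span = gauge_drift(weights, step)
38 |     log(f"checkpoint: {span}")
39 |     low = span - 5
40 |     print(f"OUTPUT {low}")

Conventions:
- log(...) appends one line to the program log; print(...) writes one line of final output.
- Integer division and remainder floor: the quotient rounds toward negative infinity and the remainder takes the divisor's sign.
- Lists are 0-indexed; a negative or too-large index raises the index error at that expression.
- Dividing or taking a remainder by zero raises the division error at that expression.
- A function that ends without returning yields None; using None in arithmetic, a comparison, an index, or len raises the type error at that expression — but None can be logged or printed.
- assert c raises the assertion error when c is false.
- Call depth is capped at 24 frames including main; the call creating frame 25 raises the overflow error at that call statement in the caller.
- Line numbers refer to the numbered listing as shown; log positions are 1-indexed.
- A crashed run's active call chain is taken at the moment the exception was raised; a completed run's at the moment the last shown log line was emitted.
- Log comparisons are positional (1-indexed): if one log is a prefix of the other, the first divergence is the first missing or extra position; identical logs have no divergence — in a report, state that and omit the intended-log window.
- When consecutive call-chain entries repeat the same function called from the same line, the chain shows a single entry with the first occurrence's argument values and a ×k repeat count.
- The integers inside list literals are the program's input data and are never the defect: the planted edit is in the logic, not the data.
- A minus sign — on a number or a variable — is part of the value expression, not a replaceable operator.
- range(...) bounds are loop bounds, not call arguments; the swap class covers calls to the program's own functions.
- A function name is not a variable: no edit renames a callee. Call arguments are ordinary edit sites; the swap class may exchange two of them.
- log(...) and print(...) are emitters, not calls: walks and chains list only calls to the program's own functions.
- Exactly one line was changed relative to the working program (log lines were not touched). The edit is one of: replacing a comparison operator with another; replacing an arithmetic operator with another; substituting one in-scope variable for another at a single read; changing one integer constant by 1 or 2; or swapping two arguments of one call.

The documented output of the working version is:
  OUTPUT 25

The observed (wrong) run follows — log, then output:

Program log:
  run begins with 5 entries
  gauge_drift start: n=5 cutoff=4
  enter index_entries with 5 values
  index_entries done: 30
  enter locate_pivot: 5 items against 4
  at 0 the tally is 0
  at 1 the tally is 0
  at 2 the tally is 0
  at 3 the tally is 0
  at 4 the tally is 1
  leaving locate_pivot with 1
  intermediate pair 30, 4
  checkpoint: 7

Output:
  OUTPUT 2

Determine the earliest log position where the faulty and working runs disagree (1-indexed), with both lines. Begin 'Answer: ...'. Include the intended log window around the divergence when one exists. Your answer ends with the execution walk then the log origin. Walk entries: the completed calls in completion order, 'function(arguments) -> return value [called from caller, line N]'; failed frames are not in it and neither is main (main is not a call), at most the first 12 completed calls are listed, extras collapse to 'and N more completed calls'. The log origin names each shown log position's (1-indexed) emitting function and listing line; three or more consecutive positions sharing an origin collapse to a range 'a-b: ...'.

Answer: at position 12 the run shows 'intermediate pair 30, 4' where the working version logs 'intermediate pair 30, 1'.
Intended log window:
  10: at 4 the tally is 1
  11: leaving locate_pivot with 1
  12: intermediate pair 30, 1
  13: checkpoint: 30
Execution walk:
  index_entries([9, 8, 1, 8, 4]) -> 30  [called from gauge_drift, line 27]
  locate_pivot([9, 8, 1, 8, 4], 4) -> 4  [called from gauge_drift, line 28]
  gauge_drift([9, 8, 1, 8, 4], 4) -> 7  [called from main, line 37]
Log origin:
  1: logged in main at line 36
  2: logged in gauge_drift at line 26
  3: logged in index_entries at line 2
  4: logged in index_entries at line 6
  5: logged in locate_pivot at line 10
  6-10: logged in locate_pivot at line 15
  11: logged in locate_pivot at line 16
  12: logged in gauge_drift at line 29
  13: logged in main at line 38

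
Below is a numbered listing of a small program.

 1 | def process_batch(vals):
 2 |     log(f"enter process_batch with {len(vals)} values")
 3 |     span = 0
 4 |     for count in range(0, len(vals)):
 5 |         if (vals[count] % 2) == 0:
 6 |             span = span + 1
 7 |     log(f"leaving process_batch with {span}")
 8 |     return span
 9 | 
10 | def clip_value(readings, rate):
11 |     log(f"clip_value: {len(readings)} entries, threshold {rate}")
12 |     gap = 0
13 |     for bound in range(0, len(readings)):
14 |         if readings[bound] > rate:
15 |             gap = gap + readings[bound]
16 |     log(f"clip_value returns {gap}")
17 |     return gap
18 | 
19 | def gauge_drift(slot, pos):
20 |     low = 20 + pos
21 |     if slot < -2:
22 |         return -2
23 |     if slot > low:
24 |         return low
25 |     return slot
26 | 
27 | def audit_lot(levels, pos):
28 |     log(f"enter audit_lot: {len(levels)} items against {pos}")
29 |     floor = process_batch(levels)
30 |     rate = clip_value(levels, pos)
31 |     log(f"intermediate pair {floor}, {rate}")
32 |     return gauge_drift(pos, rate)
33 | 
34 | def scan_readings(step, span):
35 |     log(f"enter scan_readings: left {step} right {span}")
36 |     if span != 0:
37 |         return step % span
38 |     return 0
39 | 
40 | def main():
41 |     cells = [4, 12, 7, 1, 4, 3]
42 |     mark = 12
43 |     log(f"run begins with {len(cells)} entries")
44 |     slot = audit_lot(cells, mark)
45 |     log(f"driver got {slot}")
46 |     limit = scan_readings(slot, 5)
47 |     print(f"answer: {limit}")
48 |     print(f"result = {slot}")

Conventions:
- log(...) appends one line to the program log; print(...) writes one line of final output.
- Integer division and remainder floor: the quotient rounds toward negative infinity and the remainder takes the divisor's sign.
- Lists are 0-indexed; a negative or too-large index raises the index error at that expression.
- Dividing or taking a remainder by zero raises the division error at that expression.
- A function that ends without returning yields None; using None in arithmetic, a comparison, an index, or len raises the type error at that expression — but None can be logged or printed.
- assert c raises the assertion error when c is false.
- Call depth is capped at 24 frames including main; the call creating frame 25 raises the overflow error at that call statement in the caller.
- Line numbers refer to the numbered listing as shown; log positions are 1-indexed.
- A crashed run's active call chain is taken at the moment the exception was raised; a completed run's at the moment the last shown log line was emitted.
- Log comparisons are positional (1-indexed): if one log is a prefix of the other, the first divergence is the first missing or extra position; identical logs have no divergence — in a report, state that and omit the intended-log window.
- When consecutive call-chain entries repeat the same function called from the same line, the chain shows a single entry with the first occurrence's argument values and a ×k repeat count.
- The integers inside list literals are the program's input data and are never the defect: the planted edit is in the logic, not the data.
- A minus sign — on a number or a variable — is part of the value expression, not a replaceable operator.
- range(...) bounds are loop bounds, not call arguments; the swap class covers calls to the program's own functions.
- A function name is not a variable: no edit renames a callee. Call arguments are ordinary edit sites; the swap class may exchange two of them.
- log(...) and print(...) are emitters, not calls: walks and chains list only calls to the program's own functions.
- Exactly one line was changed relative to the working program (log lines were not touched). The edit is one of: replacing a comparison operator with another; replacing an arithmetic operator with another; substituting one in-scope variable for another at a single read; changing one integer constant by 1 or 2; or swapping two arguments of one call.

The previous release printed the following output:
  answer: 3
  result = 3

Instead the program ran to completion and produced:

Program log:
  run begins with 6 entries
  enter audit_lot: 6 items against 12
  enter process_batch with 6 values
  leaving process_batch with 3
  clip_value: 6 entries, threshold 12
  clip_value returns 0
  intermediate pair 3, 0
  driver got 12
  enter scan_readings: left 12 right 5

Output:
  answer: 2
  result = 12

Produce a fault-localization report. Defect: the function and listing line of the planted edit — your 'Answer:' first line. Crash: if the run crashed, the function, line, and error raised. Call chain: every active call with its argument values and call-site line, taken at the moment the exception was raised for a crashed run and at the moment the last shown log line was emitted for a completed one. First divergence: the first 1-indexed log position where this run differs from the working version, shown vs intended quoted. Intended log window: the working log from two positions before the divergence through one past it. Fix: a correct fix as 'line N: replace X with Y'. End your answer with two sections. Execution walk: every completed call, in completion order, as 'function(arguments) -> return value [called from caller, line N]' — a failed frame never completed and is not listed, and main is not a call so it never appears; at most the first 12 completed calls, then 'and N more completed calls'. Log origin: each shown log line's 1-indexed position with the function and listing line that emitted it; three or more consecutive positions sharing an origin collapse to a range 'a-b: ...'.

Answer: the defect is in audit_lot at line 32.
Core observation: Position 8 is the first bad log line: 'driver got 12' should read 'driver got 3'.
Call chain: main -> scan_readings(12, 5) (called at line 46).
First divergence: at position 8 the run shows 'driver got 12' where the working version logs 'driver got 3'.
Intended log window:
  6: clip_value returns 0
  7: intermediate pair 3, 0
  8: driver got 3
  9: enter scan_readings: left 3 right 5
Execution walk:
  process_batch([4, 12, 7, 1, 4, 3]) -> 3  [called from audit_lot, line 29]
  clip_value([4, 12, 7, 1, 4, 3], 12) -> 0  [called from audit_lot, line 30]
  gauge_drift(12, 0) -> 12  [called from audit_lot, line 32]
  audit_lot([4, 12, 7, 1, 4, 3], 12) -> 12  [called from main, line 44]
  scan_readings(12, 5) -> 2  [called from main, line 46]
Origin of each log line:
  1: emitted by main (line 43)
  2: emitted by audit_lot (line 28)
  3: emitted by process_batch (line 2)
  4: emitted by process_batch (line 7)
  5: emitted by clip_value (line 11)
  6: emitted by clip_value (line 16)
  7: emitted by audit_lot (line 31)
  8: emitted by main (line 45)
  9: emitted by scan_readings (line 35)
A correct fix: line 32: replace `pos` with `floor`.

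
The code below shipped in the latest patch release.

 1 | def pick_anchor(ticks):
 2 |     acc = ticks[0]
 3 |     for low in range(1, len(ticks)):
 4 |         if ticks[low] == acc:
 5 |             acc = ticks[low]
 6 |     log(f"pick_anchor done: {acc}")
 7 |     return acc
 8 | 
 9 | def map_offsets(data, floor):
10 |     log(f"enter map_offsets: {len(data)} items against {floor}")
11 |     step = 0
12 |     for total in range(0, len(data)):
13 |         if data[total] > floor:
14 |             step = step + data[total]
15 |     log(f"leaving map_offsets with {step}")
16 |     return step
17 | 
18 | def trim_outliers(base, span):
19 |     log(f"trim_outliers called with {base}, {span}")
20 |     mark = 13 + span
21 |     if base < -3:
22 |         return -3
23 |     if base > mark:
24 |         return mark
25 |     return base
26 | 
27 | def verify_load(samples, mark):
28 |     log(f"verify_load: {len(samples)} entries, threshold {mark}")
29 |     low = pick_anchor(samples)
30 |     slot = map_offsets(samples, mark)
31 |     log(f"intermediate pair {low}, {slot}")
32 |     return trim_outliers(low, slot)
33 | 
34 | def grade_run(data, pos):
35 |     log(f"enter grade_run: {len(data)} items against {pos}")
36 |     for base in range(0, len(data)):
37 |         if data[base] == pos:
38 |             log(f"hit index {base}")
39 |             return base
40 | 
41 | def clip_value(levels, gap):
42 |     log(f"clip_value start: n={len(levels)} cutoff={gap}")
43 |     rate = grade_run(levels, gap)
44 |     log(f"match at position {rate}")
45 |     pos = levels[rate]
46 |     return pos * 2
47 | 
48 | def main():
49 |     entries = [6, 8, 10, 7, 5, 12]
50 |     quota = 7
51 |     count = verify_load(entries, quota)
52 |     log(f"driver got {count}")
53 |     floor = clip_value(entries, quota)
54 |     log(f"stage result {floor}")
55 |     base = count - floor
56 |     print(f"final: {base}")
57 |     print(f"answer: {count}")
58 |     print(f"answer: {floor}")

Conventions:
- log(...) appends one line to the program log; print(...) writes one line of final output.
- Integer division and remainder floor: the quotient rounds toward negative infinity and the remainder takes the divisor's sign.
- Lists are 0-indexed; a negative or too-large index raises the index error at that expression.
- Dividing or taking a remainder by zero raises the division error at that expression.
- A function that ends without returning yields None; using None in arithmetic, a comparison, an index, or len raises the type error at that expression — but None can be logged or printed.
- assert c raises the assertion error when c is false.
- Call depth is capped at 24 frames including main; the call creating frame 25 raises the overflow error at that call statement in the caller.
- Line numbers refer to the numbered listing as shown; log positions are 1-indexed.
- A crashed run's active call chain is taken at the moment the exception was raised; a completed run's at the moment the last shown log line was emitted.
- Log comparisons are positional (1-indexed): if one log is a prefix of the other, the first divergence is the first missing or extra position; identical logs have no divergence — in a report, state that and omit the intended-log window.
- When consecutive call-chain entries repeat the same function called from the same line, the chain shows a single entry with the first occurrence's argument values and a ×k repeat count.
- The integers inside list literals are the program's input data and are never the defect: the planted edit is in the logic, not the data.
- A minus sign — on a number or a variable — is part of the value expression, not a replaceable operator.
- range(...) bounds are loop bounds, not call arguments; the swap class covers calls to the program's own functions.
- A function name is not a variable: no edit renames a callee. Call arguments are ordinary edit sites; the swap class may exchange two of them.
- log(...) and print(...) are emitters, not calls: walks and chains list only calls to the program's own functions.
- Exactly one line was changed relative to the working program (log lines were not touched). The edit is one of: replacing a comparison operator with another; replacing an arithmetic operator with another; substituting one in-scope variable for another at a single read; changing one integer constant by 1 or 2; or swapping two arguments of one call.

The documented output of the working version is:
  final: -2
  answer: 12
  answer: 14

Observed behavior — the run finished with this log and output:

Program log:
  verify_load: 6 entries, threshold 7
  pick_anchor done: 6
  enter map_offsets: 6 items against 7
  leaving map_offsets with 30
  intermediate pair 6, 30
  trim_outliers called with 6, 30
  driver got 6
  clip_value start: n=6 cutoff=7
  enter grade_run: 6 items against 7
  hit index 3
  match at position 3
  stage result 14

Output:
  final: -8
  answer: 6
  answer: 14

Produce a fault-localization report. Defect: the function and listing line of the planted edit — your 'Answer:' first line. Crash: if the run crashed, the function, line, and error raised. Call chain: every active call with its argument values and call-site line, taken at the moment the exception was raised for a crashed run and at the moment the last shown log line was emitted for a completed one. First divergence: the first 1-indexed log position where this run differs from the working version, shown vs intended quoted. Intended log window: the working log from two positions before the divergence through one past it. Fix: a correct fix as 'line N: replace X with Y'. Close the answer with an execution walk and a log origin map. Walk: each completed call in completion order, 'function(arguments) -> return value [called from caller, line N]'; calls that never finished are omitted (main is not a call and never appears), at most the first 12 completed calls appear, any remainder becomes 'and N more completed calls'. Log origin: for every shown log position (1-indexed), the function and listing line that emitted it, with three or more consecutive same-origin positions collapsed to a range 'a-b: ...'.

Answer: the defect is in pick_anchor at line 4.
The tell: At log position 2 the runs split — shown 'pick_anchor done: 6', but the working version logs 'pick_anchor done: 12'.
Call chain: main.
First divergence: position 2 — the shown line 'pick_anchor done: 6' should read 'pick_anchor done: 12'.
Intended log window:
  1: verify_load: 6 entries, threshold 7
  2: pick_anchor done: 12
  3: enter map_offsets: 6 items against 7
Execution walk:
  pick_anchor([6, 8, 10, 7, 5, 12]) -> 6  [called from verify_load, line 29]
  map_offsets([6, 8, 10, 7, 5, 12], 7) -> 30  [called from verify_load, line 30]
  trim_outliers(6, 30) -> 6  [called from verify_load, line 32]
  verify_load([6, 8, 10, 7, 5, 12], 7) -> 6  [called from main, line 51]
  grade_run([6, 8, 10, 7, 5, 12], 7) -> 3  [called from clip_value, line 43]
  clip_value([6, 8, 10, 7, 5, 12], 7) -> 14  [called from main, line 53]
Log origin:
  1: emitted by verify_load (line 28)
  2: emitted by pick_anchor (line 6)
  3: emitted by map_offsets (line 10)
  4: emitted by map_offsets (line 15)
  5: emitted by verify_load (line 31)
  6: emitted by trim_outliers (line 19)
  7: emitted by main (line 52)
  8: emitted by clip_value (line 42)
  9: emitted by grade_run (line 35)
  10: emitted by grade_run (line 38)
  11: emitted by clip_value (line 44)
  12: emitted by main (line 54)
A correct fix: line 4: replace `==` with `>`.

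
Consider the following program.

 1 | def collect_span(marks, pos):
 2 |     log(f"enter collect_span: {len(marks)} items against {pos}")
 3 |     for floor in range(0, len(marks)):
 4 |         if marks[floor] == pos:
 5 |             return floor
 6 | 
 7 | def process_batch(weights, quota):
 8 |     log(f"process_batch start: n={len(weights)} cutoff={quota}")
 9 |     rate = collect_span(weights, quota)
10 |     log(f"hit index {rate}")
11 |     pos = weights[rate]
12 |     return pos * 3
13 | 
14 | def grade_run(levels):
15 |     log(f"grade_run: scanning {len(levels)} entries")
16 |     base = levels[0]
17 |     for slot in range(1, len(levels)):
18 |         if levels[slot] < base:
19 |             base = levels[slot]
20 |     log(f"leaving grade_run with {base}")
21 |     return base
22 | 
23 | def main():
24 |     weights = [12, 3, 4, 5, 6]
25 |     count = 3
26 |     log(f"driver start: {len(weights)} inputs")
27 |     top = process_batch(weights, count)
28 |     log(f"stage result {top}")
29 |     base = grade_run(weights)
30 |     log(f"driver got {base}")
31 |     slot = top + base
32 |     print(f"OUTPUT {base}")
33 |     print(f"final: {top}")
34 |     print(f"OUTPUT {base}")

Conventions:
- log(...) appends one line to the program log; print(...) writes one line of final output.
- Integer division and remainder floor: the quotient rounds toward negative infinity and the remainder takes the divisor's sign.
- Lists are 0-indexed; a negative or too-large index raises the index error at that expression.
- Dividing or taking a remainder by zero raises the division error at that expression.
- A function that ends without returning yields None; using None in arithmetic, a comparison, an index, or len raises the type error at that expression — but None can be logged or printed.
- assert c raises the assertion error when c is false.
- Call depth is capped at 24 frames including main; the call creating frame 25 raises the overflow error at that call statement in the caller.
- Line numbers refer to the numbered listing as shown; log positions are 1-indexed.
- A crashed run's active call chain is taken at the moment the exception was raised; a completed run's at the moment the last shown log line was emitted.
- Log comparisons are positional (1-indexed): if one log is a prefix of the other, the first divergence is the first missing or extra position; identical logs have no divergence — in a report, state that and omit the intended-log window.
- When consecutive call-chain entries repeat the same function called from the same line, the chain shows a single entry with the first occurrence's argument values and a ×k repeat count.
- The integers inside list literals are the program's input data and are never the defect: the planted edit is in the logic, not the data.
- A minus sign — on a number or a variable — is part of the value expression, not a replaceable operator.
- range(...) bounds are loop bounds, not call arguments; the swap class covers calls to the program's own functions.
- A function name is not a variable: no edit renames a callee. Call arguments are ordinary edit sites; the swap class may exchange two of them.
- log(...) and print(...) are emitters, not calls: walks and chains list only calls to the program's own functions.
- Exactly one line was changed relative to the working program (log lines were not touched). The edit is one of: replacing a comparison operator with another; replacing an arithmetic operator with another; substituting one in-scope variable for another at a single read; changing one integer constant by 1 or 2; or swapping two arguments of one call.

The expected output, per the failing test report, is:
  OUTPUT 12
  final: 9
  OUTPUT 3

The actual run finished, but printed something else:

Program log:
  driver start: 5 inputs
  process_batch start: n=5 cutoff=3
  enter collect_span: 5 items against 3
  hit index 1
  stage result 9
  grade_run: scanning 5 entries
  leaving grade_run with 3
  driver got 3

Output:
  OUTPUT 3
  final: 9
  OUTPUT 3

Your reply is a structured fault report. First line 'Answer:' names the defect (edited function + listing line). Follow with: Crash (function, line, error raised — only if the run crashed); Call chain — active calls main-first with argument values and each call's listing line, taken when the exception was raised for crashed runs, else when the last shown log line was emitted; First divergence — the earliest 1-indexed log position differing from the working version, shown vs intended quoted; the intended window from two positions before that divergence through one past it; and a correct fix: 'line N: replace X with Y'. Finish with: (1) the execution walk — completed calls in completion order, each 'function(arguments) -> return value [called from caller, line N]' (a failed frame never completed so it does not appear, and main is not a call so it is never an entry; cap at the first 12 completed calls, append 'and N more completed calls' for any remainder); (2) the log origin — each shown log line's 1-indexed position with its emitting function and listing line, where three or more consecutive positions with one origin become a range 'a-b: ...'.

Answer: the defect is in main at line 32.
The tell: Every logged value matches the working version; the printed result is what differs.
Call chain: main.
First divergence: none (the log streams are identical).
Execution walk:
  collect_span([12, 3, 4, 5, 6], 3) -> 1  [called from process_batch, line 9]
  process_batch([12, 3, 4, 5, 6], 3) -> 9  [called from main, line 27]
  grade_run([12, 3, 4, 5, 6]) -> 3  [called from main, line 29]
Log origin:
  1: emitted by main (line 26)
  2: emitted by process_batch (line 8)
  3: emitted by collect_span (line 2)
  4: emitted by process_batch (line 10)
  5: emitted by main (line 28)
  6: emitted by grade_run (line 15)
  7: emitted by grade_run (line 20)
  8: emitted by main (line 30)
A correct fix: line 32: replace `base` with `slot`.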